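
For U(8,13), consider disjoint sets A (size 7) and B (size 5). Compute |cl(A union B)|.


|A union B| = 7 + 5 = 12 (disjoint).
In U(8,13), cl(S) = S if |S| < 8, else cl(S) = E.
Since 12 >= 8, cl(A union B) = E.
|cl(A union B)| = 13.

13


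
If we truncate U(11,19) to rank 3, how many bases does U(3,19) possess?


Truncating U(11,19) to rank 3 gives U(3,19).
Bases of U(3,19) are all 3-element subsets of 19 elements.
Number of bases = (19 choose 3) = 969.

969


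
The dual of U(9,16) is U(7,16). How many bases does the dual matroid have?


The dual of U(r,n) is U(n-r, n) = U(7,16).
Bases of U(7,16) are all (7)-element subsets.
|B(M*)| = (16 choose 7) = 11440.

11440


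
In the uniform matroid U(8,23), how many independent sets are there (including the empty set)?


Independent sets of U(8,23) are all subsets of size <= 8.
Count = (23 choose 0) + (23 choose 1) + (23 choose 2) + (23 choose 3) + (23 choose 4) + (23 choose 5) + (23 choose 6) + (23 choose 7) + (23 choose 8)
     = 1 + 23 + 253 + 1771 + 8855 + 33649 + 100947 + 245157 + 490314
     = 880970.

880970


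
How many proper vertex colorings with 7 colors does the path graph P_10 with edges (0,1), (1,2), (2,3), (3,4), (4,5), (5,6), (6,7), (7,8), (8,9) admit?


P(P_10, k) = k * (k-1)^(9).
P(7) = 7 * 6^9 = 7 * 10077696 = 70543872.

70543872


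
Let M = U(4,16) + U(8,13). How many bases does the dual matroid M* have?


(M1+M2)* = M1* + M2*.
M1* = U(12,16), bases: C(16,12) = 1820.
M2* = U(5,13), bases: C(13,5) = 1287.
|B(M*)| = 1820 * 1287 = 2342340.

2342340


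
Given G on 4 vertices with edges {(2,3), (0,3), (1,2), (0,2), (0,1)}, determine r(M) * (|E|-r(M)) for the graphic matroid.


r(M) = |V| - c = 4 - 1 = 3.
nullity = |E| - r(M) = 5 - 3 = 2.
Product = 3 * 2 = 6.

6


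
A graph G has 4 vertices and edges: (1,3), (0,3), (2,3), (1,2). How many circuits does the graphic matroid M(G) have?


A circuit in a graphic matroid = edge set of a simple cycle.
G has 4 vertices and 4 edges.
Enumerating all minimal edge subsets forming cycles...
Total circuits found: 1.

1


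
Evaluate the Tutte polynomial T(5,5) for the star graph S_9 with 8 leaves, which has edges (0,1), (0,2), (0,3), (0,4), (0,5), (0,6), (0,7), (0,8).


A star on 9 vertices is a tree with 8 edges.
T(x,y) = x^(8) for any tree.
T(5,5) = 5^8 = 390625.

390625


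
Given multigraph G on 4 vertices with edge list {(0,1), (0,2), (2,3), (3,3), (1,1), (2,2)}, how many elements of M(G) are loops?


In a graphic matroid, a loop is a self-loop edge (u,u) with rank 0.
Examining all 6 edges for self-loops...
Self-loops found: (3,3), (1,1), (2,2)
Number of loops = 3.

3


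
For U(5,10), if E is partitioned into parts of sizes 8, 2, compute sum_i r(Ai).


r(Ai) = min(|Ai|, 5) for each part.
Sum = min(8,5) + min(2,5)
    = 5 + 2
    = 7.

7


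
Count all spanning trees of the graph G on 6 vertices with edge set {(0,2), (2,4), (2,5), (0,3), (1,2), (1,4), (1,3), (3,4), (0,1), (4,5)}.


By Kirchhoff's matrix tree theorem, the number of spanning trees equals
the determinant of any cofactor of the Laplacian matrix L.
G has 6 vertices and 10 edges.
Computing the (5 x 5) cofactor determinant gives 114.

114


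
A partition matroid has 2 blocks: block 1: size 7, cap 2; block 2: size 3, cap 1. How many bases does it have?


A basis picks exactly ci elements from block i.
Number of bases = product of C(|Si|, ci).
= C(7,2) * C(3,1)
= 21 * 3
= 63.

63


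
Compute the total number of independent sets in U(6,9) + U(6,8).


For a direct sum, |I(M1+M2)| = |I(M1)| * |I(M2)|.
|I(U(6,9))| = sum C(9,k) for k=0..6 = 466.
|I(U(6,8))| = sum C(8,k) for k=0..6 = 247.
Total = 466 * 247 = 115102.

115102


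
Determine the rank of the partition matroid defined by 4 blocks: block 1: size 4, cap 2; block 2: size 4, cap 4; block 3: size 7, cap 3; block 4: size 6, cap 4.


Rank of a partition matroid = sum of min(|Si|, ci) for each block.
= min(4,2) + min(4,4) + min(7,3) + min(6,4)
= 2 + 4 + 3 + 4
= 13.

13


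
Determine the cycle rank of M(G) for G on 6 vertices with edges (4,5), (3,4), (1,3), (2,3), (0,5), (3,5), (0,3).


Cycle rank (nullity) = |E| - r(M) = |E| - (|V| - c).
|E| = 7, |V| = 6, c = 1.
Nullity = 7 - (6 - 1) = 7 - 5 = 2.

2


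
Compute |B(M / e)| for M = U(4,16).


Contracting e from U(4,16) gives U(3,15).
Bases of U(3,15) = C(15,3) = (15 * 14 * 13) / (1 * 2 * 3) = 455.

455


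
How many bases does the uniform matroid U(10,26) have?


Bases of U(10,26) are all 10-element subsets of the 26-element ground set.
Number of bases = C(26,10).
C(26,10) = 5311735.

5311735


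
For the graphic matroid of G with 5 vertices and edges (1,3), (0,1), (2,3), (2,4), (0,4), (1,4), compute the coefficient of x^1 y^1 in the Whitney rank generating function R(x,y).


R(x,y) = sum over A in 2^E of x^(r(E)-r(A)) * y^(|A|-r(A)).
G has 5 vertices, 6 edges. r(E) = 4.
Enumerate all 2^6 = 64 subsets.
Count subsets with r(E)-r(A)=1 and |A|-r(A)=1: 4.

4


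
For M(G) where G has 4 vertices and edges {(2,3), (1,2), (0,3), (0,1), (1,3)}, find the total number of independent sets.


An independent set in a graphic matroid is an acyclic edge subset.
G has 4 vertices and 5 edges.
Enumerate all 2^5 = 32 subsets, checking for acyclicity.
Total independent sets = 24.

24


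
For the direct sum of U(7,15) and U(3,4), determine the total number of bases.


Bases of a direct sum M1 + M2: |B| = |B(M1)| * |B(M2)|.
|B(U(7,15))| = C(15,7) = 6435.
|B(U(3,4))| = C(4,3) = 4.
Total bases = 6435 * 4 = 25740.

25740


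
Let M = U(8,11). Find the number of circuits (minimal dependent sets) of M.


In U(8,11), circuits are the (9)-element subsets.
Any set of 9 elements is dependent, and removing any one element gives
an independent set of size 8, so it is a minimal dependent set.
Number of circuits = (11 choose 9) = 55.

55


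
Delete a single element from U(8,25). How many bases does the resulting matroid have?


Deleting e from U(8,25) gives U(8,24) since n > r.
Bases of U(8,24) = C(24,8) = 735471.

735471


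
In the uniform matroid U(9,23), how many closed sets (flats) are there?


Flats of U(9,23): every subset of size < 9 is a flat, plus E itself.
Count = (23 choose 0) + (23 choose 1) + (23 choose 2) + (23 choose 3) + (23 choose 4) + (23 choose 5) + (23 choose 6) + (23 choose 7) + (23 choose 8) + 1
     = 1 + 23 + 253 + 1771 + 8855 + 33649 + 100947 + 245157 + 490314 + 1
     = 880971.

880971


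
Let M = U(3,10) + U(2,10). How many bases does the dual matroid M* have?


(M1+M2)* = M1* + M2*.
M1* = U(7,10), bases: C(10,7) = 120.
M2* = U(8,10), bases: C(10,8) = 45.
|B(M*)| = 120 * 45 = 5400.

5400


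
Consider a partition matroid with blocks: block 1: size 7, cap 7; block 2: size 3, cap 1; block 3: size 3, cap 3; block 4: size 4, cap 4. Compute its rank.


Rank of a partition matroid = sum of min(|Si|, ci) for each block.
= min(7,7) + min(3,1) + min(3,3) + min(4,4)
= 7 + 1 + 3 + 4
= 15.

15


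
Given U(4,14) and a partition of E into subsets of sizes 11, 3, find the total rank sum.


r(Ai) = min(|Ai|, 4) for each part.
Sum = min(11,4) + min(3,4)
    = 4 + 3
    = 7.

7


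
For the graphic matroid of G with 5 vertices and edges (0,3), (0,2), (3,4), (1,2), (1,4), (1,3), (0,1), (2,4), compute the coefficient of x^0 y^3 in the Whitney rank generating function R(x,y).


R(x,y) = sum over A in 2^E of x^(r(E)-r(A)) * y^(|A|-r(A)).
G has 5 vertices, 8 edges. r(E) = 4.
Enumerate all 2^8 = 256 subsets.
Count subsets with r(E)-r(A)=0 and |A|-r(A)=3: 8.

8


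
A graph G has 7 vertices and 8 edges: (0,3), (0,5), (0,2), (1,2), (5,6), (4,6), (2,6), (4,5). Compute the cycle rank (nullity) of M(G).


Cycle rank (nullity) = |E| - r(M) = |E| - (|V| - c).
|E| = 8, |V| = 7, c = 1.
Nullity = 8 - (7 - 1) = 8 - 6 = 2.

2


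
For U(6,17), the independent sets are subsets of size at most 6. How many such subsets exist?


Independent sets of U(6,17) are all subsets of size <= 6.
Count = (17 choose 0) + (17 choose 1) + (17 choose 2) + (17 choose 3) + (17 choose 4) + (17 choose 5) + (17 choose 6)
     = 1 + 17 + 136 + 680 + 2380 + 6188 + 12376
     = 21778.

21778


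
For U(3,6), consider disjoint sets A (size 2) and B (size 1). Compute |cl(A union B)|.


|A union B| = 2 + 1 = 3 (disjoint).
In U(3,6), cl(S) = S if |S| < 3, else cl(S) = E.
Since 3 >= 3, cl(A union B) = E.
|cl(A union B)| = 6.

6


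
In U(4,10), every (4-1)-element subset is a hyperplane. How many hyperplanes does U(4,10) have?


Hyperplanes of U(4,10) are flats of rank 3.
In a uniform matroid, these are exactly the (3)-element subsets.
Count = C(10,3) = (10 * 9 * 8) / (1 * 2 * 3) = 120.

120


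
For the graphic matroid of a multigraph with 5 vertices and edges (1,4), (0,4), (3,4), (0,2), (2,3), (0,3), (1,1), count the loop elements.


In a graphic matroid, a loop is a self-loop edge (u,u) with rank 0.
Examining all 7 edges for self-loops...
Self-loops found: (1,1)
Number of loops = 1.

1


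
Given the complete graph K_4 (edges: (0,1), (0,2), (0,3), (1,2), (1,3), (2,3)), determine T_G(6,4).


T(K_4; x,y) = x^3 + 3x^2 + 4xy + 2x + y^3 + 3y^2 + 2y.
Substituting x=6, y=4:
= 216 + 108 + 96 + 12 + 64 + 48 + 8
= 552.

552


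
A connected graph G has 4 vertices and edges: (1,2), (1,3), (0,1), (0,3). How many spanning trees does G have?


By Kirchhoff's matrix tree theorem, the number of spanning trees equals
the determinant of any cofactor of the Laplacian matrix L.
G has 4 vertices and 4 edges.
Computing the (3 x 3) cofactor determinant gives 3.

3


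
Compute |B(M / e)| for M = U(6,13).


Contracting e from U(6,13) gives U(5,12).
Bases of U(5,12) = C(12,5) = 792.

792


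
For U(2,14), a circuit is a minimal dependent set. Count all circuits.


In U(2,14), circuits are the (3)-element subsets.
Any set of 3 elements is dependent, and removing any one element gives
an independent set of size 2, so it is a minimal dependent set.
Number of circuits = (14 choose 3) = 364.

364


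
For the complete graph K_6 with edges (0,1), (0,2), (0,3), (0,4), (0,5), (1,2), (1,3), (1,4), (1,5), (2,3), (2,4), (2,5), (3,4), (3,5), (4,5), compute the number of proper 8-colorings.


P(K_6, k) = k(k-1)(k-2)...(k-5).
P(8) = (8) * (7) * (6) * (5) * (4) * (3) = 20160.

20160


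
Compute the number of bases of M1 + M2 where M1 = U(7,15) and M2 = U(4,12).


Bases of a direct sum M1 + M2: |B| = |B(M1)| * |B(M2)|.
|B(U(7,15))| = C(15,7) = 6435.
|B(U(4,12))| = C(12,4) = 495.
Total bases = 6435 * 495 = 3185325.

3185325


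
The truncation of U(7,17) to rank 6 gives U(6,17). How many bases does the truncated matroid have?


Truncating U(7,17) to rank 6 gives U(6,17).
Bases of U(6,17) are all 6-element subsets of 17 elements.
Number of bases = C(17,6) = 12376.

12376


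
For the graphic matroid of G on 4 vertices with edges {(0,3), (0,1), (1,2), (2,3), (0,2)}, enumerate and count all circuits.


A circuit in a graphic matroid = edge set of a simple cycle.
G has 4 vertices and 5 edges.
Enumerating all minimal edge subsets forming cycles...
Total circuits found: 3.

3


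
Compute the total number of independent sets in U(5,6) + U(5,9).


For a direct sum, |I(M1+M2)| = |I(M1)| * |I(M2)|.
|I(U(5,6))| = sum C(6,k) for k=0..5 = 63.
|I(U(5,9))| = sum C(9,k) for k=0..5 = 382.
Total = 63 * 382 = 24066.

24066


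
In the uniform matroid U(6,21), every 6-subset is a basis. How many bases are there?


Bases of U(6,21) are all 6-element subsets of the 21-element ground set.
Number of bases = C(21,6).
C(21,6) = 54264.

54264


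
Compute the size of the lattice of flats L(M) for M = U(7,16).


Flats of U(7,16): every subset of size < 7 is a flat, plus E itself.
Count = C(16,0) + C(16,1) + C(16,2) + C(16,3) + C(16,4) + C(16,5) + C(16,6) + 1
     = 1 + 16 + 120 + 560 + 1820 + 4368 + 8008 + 1
     = 14894.

14894


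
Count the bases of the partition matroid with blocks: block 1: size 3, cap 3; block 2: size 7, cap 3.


A basis picks exactly ci elements from block i.
Number of bases = product of C(|Si|, ci).
= C(3,3) * C(7,3)
= 1 * 35
= 35.

35


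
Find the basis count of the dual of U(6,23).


The dual of U(r,n) is U(n-r, n) = U(17,23).
Bases of U(17,23) are all (17)-element subsets.
|B(M*)| = C(23,17) = 100947.

100947


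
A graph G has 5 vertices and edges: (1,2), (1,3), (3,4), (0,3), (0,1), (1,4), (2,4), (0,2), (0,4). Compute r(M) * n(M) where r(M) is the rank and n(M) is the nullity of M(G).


r(M) = |V| - c = 5 - 1 = 4.
nullity = |E| - r(M) = 9 - 4 = 5.
Product = 4 * 5 = 20.

20


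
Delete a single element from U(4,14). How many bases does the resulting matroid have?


Deleting e from U(4,14) gives U(4,13) since n > r.
Bases of U(4,13) = C(13,4) = 13! / (4! * 9!) = 715.

715


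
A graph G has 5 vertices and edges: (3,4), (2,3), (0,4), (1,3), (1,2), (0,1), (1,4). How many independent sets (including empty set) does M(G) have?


An independent set in a graphic matroid is an acyclic edge subset.
G has 5 vertices and 7 edges.
Enumerate all 2^7 = 128 subsets, checking for acyclicity.
Total independent sets = 82.

82


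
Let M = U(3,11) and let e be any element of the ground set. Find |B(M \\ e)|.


Deleting e from U(3,11) gives U(3,10) since n > r.
Bases of U(3,10) = C(10,3) = (10 * 9 * 8) / (1 * 2 * 3) = 120.

120


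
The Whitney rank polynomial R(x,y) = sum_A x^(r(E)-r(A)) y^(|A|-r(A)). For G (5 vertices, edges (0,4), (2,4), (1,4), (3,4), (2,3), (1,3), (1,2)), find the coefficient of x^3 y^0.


R(x,y) = sum over A in 2^E of x^(r(E)-r(A)) * y^(|A|-r(A)).
G has 5 vertices, 7 edges. r(E) = 4.
Enumerate all 2^7 = 128 subsets.
Count subsets with r(E)-r(A)=3 and |A|-r(A)=0: 7.

7


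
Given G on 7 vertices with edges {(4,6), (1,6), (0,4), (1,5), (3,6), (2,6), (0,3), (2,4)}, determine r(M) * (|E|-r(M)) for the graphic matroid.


r(M) = |V| - c = 7 - 1 = 6.
nullity = |E| - r(M) = 8 - 6 = 2.
Product = 6 * 2 = 12.

12


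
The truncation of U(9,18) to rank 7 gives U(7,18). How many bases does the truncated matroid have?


Truncating U(9,18) to rank 7 gives U(7,18).
Bases of U(7,18) are all 7-element subsets of 18 elements.
Number of bases = C(18,7) = 31824.

31824


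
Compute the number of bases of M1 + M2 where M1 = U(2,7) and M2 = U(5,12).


Bases of a direct sum M1 + M2: |B| = |B(M1)| * |B(M2)|.
|B(U(2,7))| = C(7,2) = 21.
|B(U(5,12))| = C(12,5) = 792.
Total bases = 21 * 792 = 16632.

16632


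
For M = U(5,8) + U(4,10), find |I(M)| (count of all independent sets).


For a direct sum, |I(M1+M2)| = |I(M1)| * |I(M2)|.
|I(U(5,8))| = sum C(8,k) for k=0..5 = 219.
|I(U(4,10))| = sum C(10,k) for k=0..4 = 386.
Total = 219 * 386 = 84534.

84534


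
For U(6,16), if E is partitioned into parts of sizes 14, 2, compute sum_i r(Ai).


r(Ai) = min(|Ai|, 6) for each part.
Sum = min(14,6) + min(2,6)
    = 6 + 2
    = 8.

8


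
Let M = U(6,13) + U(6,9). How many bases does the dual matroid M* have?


(M1+M2)* = M1* + M2*.
M1* = U(7,13), bases: C(13,7) = 1716.
M2* = U(3,9), bases: C(9,3) = 84.
|B(M*)| = 1716 * 84 = 144144.

144144


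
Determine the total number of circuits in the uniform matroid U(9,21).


In U(9,21), circuits are the (10)-element subsets.
Any set of 10 elements is dependent, and removing any one element gives
an independent set of size 9, so it is a minimal dependent set.
Number of circuits = C(21,10) = 352716.

352716


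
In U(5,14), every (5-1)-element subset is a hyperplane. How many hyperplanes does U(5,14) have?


Hyperplanes of U(5,14) are flats of rank 4.
In a uniform matroid, these are exactly the (4)-element subsets.
Count = (14 choose 4) = 1001.

1001


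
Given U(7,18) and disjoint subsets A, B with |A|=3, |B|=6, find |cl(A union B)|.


|A union B| = 3 + 6 = 9 (disjoint).
In U(7,18), cl(S) = S if |S| < 7, else cl(S) = E.
Since 9 >= 7, cl(A union B) = E.
|cl(A union B)| = 18.

18


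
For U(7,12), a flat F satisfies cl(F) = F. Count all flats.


Flats of U(7,12): every subset of size < 7 is a flat, plus E itself.
Count = C(12,0) + C(12,1) + C(12,2) + C(12,3) + C(12,4) + C(12,5) + C(12,6) + 1
     = 1 + 12 + 66 + 220 + 495 + 792 + 924 + 1
     = 2511.

2511


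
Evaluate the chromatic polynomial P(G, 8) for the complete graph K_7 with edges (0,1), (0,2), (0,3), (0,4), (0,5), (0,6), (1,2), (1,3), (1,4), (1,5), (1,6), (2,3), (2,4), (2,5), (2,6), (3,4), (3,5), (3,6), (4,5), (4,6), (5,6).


P(K_7, k) = k(k-1)(k-2)...(k-6).
P(8) = (8) * (7) * (6) * (5) * (4) * (3) * (2) = 40320.

40320


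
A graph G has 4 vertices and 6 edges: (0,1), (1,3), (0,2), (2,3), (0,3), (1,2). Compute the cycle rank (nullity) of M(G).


Cycle rank (nullity) = |E| - r(M) = |E| - (|V| - c).
|E| = 6, |V| = 4, c = 1.
Nullity = 6 - (4 - 1) = 6 - 3 = 3.

3


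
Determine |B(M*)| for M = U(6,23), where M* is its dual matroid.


The dual of U(r,n) is U(n-r, n) = U(17,23).
Bases of U(17,23) are all (17)-element subsets.
|B(M*)| = (23 choose 17) = 100947.

100947


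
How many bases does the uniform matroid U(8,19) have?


Bases of U(8,19) are all 8-element subsets of the 19-element ground set.
Number of bases = C(19,8).
C(19,8) = 75582.

75582


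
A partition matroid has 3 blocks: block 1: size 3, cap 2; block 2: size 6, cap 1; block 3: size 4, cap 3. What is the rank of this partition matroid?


Rank of a partition matroid = sum of min(|Si|, ci) for each block.
= min(3,2) + min(6,1) + min(4,3)
= 2 + 1 + 3
= 6.

6


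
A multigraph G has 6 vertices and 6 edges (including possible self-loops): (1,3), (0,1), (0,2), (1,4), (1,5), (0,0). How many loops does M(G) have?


In a graphic matroid, a loop is a self-loop edge (u,u) with rank 0.
Examining all 6 edges for self-loops...
Self-loops found: (0,0)
Number of loops = 1.

1


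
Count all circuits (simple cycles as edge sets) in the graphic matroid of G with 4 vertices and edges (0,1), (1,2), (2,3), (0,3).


A circuit in a graphic matroid = edge set of a simple cycle.
G has 4 vertices and 4 edges.
Enumerating all minimal edge subsets forming cycles...
Total circuits found: 1.

1


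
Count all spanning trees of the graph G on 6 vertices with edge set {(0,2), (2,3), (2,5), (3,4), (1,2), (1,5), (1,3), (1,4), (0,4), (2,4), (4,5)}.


By Kirchhoff's matrix tree theorem, the number of spanning trees equals
the determinant of any cofactor of the Laplacian matrix L.
G has 6 vertices and 11 edges.
Computing the (5 x 5) cofactor determinant gives 180.

180


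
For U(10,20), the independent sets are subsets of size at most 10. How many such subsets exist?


Independent sets of U(10,20) are all subsets of size <= 10.
Count = C(20,0) + C(20,1) + C(20,2) + C(20,3) + C(20,4) + C(20,5) + C(20,6) + C(20,7) + C(20,8) + C(20,9) + C(20,10)
     = 1 + 20 + 190 + 1140 + 4845 + 15504 + 38760 + 77520 + 125970 + 167960 + 184756
     = 616666.

616666


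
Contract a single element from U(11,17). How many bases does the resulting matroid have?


Contracting e from U(11,17) gives U(10,16).
Bases of U(10,16) = C(16,10) = 16! / (10! * 6!) = 8008.

8008


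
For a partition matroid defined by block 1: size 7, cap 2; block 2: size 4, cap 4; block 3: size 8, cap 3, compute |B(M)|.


A basis picks exactly ci elements from block i.
Number of bases = product of C(|Si|, ci).
= C(7,2) * C(4,4) * C(8,3)
= 21 * 1 * 56
= 1176.

1176


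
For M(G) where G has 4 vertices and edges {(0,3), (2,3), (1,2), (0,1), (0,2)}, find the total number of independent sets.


An independent set in a graphic matroid is an acyclic edge subset.
G has 4 vertices and 5 edges.
Enumerate all 2^5 = 32 subsets, checking for acyclicity.
Total independent sets = 24.

24


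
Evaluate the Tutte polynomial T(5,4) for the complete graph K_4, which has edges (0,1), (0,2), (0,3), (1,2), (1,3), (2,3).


T(K_4; x,y) = x^3 + 3x^2 + 4xy + 2x + y^3 + 3y^2 + 2y.
Substituting x=5, y=4:
= 125 + 75 + 80 + 10 + 64 + 48 + 8
= 410.

410


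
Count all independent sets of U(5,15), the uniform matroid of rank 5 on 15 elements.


Independent sets of U(5,15) are all subsets of size <= 5.
Count = (15 choose 0) + (15 choose 1) + (15 choose 2) + (15 choose 3) + (15 choose 4) + (15 choose 5)
     = 1 + 15 + 105 + 455 + 1365 + 3003
     = 4944.

4944


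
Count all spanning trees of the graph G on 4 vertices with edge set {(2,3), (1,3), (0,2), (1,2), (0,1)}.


By Kirchhoff's matrix tree theorem, the number of spanning trees equals
the determinant of any cofactor of the Laplacian matrix L.
G has 4 vertices and 5 edges.
Computing the (3 x 3) cofactor determinant gives 8.

8


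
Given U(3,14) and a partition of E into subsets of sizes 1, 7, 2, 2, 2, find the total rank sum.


r(Ai) = min(|Ai|, 3) for each part.
Sum = min(1,3) + min(7,3) + min(2,3) + min(2,3) + min(2,3)
    = 1 + 3 + 2 + 2 + 2
    = 10.

10


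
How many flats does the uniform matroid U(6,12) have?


Flats of U(6,12): every subset of size < 6 is a flat, plus E itself.
Count = C(12,0) + C(12,1) + C(12,2) + C(12,3) + C(12,4) + C(12,5) + 1
     = 1 + 12 + 66 + 220 + 495 + 792 + 1
     = 1587.

1587


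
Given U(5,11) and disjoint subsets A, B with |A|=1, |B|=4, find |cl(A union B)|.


|A union B| = 1 + 4 = 5 (disjoint).
In U(5,11), cl(S) = S if |S| < 5, else cl(S) = E.
Since 5 >= 5, cl(A union B) = E.
|cl(A union B)| = 11.

11


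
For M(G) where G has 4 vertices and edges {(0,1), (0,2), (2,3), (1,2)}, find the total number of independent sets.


An independent set in a graphic matroid is an acyclic edge subset.
G has 4 vertices and 4 edges.
Enumerate all 2^4 = 16 subsets, checking for acyclicity.
Total independent sets = 14.

14


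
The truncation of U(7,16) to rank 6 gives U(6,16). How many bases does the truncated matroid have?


Truncating U(7,16) to rank 6 gives U(6,16).
Bases of U(6,16) are all 6-element subsets of 16 elements.
Number of bases = C(16,6) = 8008.

8008


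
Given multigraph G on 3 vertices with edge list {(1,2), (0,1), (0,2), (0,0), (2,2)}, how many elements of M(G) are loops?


In a graphic matroid, a loop is a self-loop edge (u,u) with rank 0.
Examining all 5 edges for self-loops...
Self-loops found: (0,0), (2,2)
Number of loops = 2.

2


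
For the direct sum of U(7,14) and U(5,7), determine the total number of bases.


Bases of a direct sum M1 + M2: |B| = |B(M1)| * |B(M2)|.
|B(U(7,14))| = C(14,7) = 3432.
|B(U(5,7))| = C(7,5) = 21.
Total bases = 3432 * 21 = 72072.

72072


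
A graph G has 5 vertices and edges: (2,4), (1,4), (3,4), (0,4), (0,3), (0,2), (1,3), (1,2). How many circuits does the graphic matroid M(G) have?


A circuit in a graphic matroid = edge set of a simple cycle.
G has 5 vertices and 8 edges.
Enumerating all minimal edge subsets forming cycles...
Total circuits found: 13.

13


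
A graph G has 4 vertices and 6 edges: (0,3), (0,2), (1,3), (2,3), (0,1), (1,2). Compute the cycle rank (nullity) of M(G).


Cycle rank (nullity) = |E| - r(M) = |E| - (|V| - c).
|E| = 6, |V| = 4, c = 1.
Nullity = 6 - (4 - 1) = 6 - 3 = 3.

3


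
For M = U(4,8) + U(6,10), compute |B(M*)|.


(M1+M2)* = M1* + M2*.
M1* = U(4,8), bases: C(8,4) = 70.
M2* = U(4,10), bases: C(10,4) = 210.
|B(M*)| = 70 * 210 = 14700.

14700


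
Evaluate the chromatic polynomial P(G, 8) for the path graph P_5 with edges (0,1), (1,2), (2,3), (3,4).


P(P_5, k) = k * (k-1)^(4).
P(8) = 8 * 7^4 = 8 * 2401 = 19208.

19208


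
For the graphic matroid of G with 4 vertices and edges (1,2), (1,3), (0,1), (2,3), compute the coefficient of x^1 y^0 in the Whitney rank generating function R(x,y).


R(x,y) = sum over A in 2^E of x^(r(E)-r(A)) * y^(|A|-r(A)).
G has 4 vertices, 4 edges. r(E) = 3.
Enumerate all 2^4 = 16 subsets.
Count subsets with r(E)-r(A)=1 and |A|-r(A)=0: 6.

6


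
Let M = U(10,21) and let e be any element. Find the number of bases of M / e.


Contracting e from U(10,21) gives U(9,20).
Bases of U(9,20) = C(20,9) = 167960.

167960


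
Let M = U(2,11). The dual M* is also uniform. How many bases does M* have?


The dual of U(r,n) is U(n-r, n) = U(9,11).
Bases of U(9,11) are all (9)-element subsets.
|B(M*)| = C(11,9) = 55.

55


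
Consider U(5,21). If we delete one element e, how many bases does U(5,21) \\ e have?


Deleting e from U(5,21) gives U(5,20) since n > r.
Bases of U(5,20) = C(20,5) = 15504.

15504


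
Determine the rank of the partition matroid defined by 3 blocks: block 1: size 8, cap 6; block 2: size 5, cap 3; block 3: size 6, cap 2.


Rank of a partition matroid = sum of min(|Si|, ci) for each block.
= min(8,6) + min(5,3) + min(6,2)
= 6 + 3 + 2
= 11.

11


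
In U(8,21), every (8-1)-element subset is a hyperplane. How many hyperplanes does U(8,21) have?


Hyperplanes of U(8,21) are flats of rank 7.
In a uniform matroid, these are exactly the (7)-element subsets.
Count = (21 choose 7) = 116280.

116280


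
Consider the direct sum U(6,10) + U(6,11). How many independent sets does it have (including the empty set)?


For a direct sum, |I(M1+M2)| = |I(M1)| * |I(M2)|.
|I(U(6,10))| = sum C(10,k) for k=0..6 = 848.
|I(U(6,11))| = sum C(11,k) for k=0..6 = 1486.
Total = 848 * 1486 = 1260128.

1260128


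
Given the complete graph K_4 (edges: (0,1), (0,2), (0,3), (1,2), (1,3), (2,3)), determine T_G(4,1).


T(K_4; x,y) = x^3 + 3x^2 + 4xy + 2x + y^3 + 3y^2 + 2y.
Substituting x=4, y=1:
= 64 + 48 + 16 + 8 + 1 + 3 + 2
= 142.

142


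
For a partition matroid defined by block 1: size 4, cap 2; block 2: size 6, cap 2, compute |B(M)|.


A basis picks exactly ci elements from block i.
Number of bases = product of C(|Si|, ci).
= C(4,2) * C(6,2)
= 6 * 15
= 90.

90


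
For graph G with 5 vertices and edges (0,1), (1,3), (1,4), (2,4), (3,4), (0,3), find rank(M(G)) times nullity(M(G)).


r(M) = |V| - c = 5 - 1 = 4.
nullity = |E| - r(M) = 6 - 4 = 2.
Product = 4 * 2 = 8.

8


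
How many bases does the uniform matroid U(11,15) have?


Bases of U(11,15) are all 11-element subsets of the 15-element ground set.
Number of bases = C(15,11).
(15 choose 11) = 1365.

1365


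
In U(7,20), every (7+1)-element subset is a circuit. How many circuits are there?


In U(7,20), circuits are the (8)-element subsets.
Any set of 8 elements is dependent, and removing any one element gives
an independent set of size 7, so it is a minimal dependent set.
Number of circuits = C(20,8) = 20! / (8! * 12!) = 125970.

125970


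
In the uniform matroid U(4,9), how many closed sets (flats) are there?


Flats of U(4,9): every subset of size < 4 is a flat, plus E itself.
Count = (9 choose 0) + (9 choose 1) + (9 choose 2) + (9 choose 3) + 1
     = 1 + 9 + 36 + 84 + 1
     = 131.

131


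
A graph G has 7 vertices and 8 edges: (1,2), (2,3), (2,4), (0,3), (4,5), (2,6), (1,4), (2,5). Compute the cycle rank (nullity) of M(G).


Cycle rank (nullity) = |E| - r(M) = |E| - (|V| - c).
|E| = 8, |V| = 7, c = 1.
Nullity = 8 - (7 - 1) = 8 - 6 = 2.

2


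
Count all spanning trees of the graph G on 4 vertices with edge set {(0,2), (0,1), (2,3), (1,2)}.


By Kirchhoff's matrix tree theorem, the number of spanning trees equals
the determinant of any cofactor of the Laplacian matrix L.
G has 4 vertices and 4 edges.
Computing the (3 x 3) cofactor determinant gives 3.

3


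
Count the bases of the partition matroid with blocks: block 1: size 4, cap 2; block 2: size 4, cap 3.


A basis picks exactly ci elements from block i.
Number of bases = product of C(|Si|, ci).
= C(4,2) * C(4,3)
= 6 * 4
= 24.

24


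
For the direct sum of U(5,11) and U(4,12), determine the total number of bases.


Bases of a direct sum M1 + M2: |B| = |B(M1)| * |B(M2)|.
|B(U(5,11))| = C(11,5) = 462.
|B(U(4,12))| = C(12,4) = 495.
Total bases = 462 * 495 = 228690.

228690


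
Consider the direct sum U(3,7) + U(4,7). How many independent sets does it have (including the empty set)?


For a direct sum, |I(M1+M2)| = |I(M1)| * |I(M2)|.
|I(U(3,7))| = sum C(7,k) for k=0..3 = 64.
|I(U(4,7))| = sum C(7,k) for k=0..4 = 99.
Total = 64 * 99 = 6336.

6336


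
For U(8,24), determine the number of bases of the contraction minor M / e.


Contracting e from U(8,24) gives U(7,23).
Bases of U(7,23) = (23 choose 7) = 245157.

245157


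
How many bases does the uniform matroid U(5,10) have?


Bases of U(5,10) are all 5-element subsets of the 10-element ground set.
Number of bases = C(10,5).
(10 choose 5) = 252.

252


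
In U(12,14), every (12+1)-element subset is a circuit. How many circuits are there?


In U(12,14), circuits are the (13)-element subsets.
Any set of 13 elements is dependent, and removing any one element gives
an independent set of size 12, so it is a minimal dependent set.
Number of circuits = C(14,13) = 14.

14


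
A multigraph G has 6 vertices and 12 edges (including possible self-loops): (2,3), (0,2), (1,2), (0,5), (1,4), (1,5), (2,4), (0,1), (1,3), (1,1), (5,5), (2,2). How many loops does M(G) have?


In a graphic matroid, a loop is a self-loop edge (u,u) with rank 0.
Examining all 12 edges for self-loops...
Self-loops found: (1,1), (5,5), (2,2)
Number of loops = 3.

3


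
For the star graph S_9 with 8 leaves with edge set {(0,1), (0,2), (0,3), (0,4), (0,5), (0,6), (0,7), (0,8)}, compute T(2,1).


A star on 9 vertices is a tree with 8 edges.
T(x,y) = x^(8) for any tree.
T(2,1) = 2^8 = 256.

256


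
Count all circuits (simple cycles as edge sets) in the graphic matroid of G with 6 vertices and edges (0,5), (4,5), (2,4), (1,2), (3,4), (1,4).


A circuit in a graphic matroid = edge set of a simple cycle.
G has 6 vertices and 6 edges.
Enumerating all minimal edge subsets forming cycles...
Total circuits found: 1.

1


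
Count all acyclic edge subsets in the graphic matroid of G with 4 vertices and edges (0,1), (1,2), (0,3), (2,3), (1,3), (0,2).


An independent set in a graphic matroid is an acyclic edge subset.
G has 4 vertices and 6 edges.
Enumerate all 2^6 = 64 subsets, checking for acyclicity.
Total independent sets = 38.

38


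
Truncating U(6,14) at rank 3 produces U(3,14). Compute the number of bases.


Truncating U(6,14) to rank 3 gives U(3,14).
Bases of U(3,14) are all 3-element subsets of 14 elements.
Number of bases = (14 choose 3) = 364.

364


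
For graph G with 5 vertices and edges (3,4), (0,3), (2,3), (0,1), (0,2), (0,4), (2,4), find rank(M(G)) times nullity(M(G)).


r(M) = |V| - c = 5 - 1 = 4.
nullity = |E| - r(M) = 7 - 4 = 3.
Product = 4 * 3 = 12.

12


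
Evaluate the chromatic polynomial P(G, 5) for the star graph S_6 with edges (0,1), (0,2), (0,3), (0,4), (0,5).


P(tree, k) = k * (k-1)^(5) for any tree on 6 vertices.
P(5) = 5 * 4^5 = 5 * 1024 = 5120.

5120


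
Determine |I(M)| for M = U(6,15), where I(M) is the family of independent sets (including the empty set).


Independent sets of U(6,15) are all subsets of size <= 6.
Count = C(15,0) + C(15,1) + C(15,2) + C(15,3) + C(15,4) + C(15,5) + C(15,6)
     = 1 + 15 + 105 + 455 + 1365 + 3003 + 5005
     = 9949.

9949


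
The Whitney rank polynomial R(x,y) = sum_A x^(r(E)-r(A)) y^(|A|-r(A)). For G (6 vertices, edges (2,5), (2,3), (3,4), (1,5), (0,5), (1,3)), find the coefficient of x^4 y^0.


R(x,y) = sum over A in 2^E of x^(r(E)-r(A)) * y^(|A|-r(A)).
G has 6 vertices, 6 edges. r(E) = 5.
Enumerate all 2^6 = 64 subsets.
Count subsets with r(E)-r(A)=4 and |A|-r(A)=0: 6.

6


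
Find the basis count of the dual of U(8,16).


The dual of U(r,n) is U(n-r, n) = U(8,16).
Bases of U(8,16) are all (8)-element subsets.
|B(M*)| = C(16,8) = 16! / (8! * 8!) = 12870.

12870


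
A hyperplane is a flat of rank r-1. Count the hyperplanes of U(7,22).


Hyperplanes of U(7,22) are flats of rank 6.
In a uniform matroid, these are exactly the (6)-element subsets.
Count = (22 choose 6) = 74613.

74613


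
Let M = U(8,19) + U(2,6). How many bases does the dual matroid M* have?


(M1+M2)* = M1* + M2*.
M1* = U(11,19), bases: C(19,11) = 75582.
M2* = U(4,6), bases: C(6,4) = 15.
|B(M*)| = 75582 * 15 = 1133730.

1133730


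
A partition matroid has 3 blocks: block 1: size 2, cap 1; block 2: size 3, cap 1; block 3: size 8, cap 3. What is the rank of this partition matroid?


Rank of a partition matroid = sum of min(|Si|, ci) for each block.
= min(2,1) + min(3,1) + min(8,3)
= 1 + 1 + 3
= 5.

5


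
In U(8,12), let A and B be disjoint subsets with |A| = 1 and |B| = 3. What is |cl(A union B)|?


|A union B| = 1 + 3 = 4 (disjoint).
In U(8,12), cl(S) = S if |S| < 8, else cl(S) = E.
Since 4 < 8, cl(A union B) = A union B.
|cl(A union B)| = 4.

4


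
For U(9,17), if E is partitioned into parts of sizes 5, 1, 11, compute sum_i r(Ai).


r(Ai) = min(|Ai|, 9) for each part.
Sum = min(5,9) + min(1,9) + min(11,9)
    = 5 + 1 + 9
    = 15.

15


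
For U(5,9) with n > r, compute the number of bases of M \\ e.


Deleting e from U(5,9) gives U(5,8) since n > r.
Bases of U(5,8) = C(8,5) = 56.

56


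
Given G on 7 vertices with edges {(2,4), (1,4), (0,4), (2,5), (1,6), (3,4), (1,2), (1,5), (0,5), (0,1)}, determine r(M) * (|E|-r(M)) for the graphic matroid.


r(M) = |V| - c = 7 - 1 = 6.
nullity = |E| - r(M) = 10 - 6 = 4.
Product = 6 * 4 = 24.

24


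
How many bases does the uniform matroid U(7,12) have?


Bases of U(7,12) are all 7-element subsets of the 12-element ground set.
Number of bases = C(12,7).
C(12,7) = 792.

792


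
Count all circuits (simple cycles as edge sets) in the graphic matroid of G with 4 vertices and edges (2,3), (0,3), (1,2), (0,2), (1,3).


A circuit in a graphic matroid = edge set of a simple cycle.
G has 4 vertices and 5 edges.
Enumerating all minimal edge subsets forming cycles...
Total circuits found: 3.

3


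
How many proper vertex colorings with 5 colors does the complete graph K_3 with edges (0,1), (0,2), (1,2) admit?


P(K_3, k) = k(k-1)(k-2)...(k-2).
P(5) = (5) * (4) * (3) = 60.

60


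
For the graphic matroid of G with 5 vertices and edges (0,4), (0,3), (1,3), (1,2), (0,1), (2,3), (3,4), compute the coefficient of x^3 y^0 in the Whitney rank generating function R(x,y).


R(x,y) = sum over A in 2^E of x^(r(E)-r(A)) * y^(|A|-r(A)).
G has 5 vertices, 7 edges. r(E) = 4.
Enumerate all 2^7 = 128 subsets.
Count subsets with r(E)-r(A)=3 and |A|-r(A)=0: 7.

7


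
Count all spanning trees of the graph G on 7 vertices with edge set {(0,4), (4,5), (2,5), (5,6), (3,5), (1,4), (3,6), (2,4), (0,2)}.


By Kirchhoff's matrix tree theorem, the number of spanning trees equals
the determinant of any cofactor of the Laplacian matrix L.
G has 7 vertices and 9 edges.
Computing the (6 x 6) cofactor determinant gives 24.

24


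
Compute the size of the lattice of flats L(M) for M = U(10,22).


Flats of U(10,22): every subset of size < 10 is a flat, plus E itself.
Count = C(22,0) + C(22,1) + C(22,2) + C(22,3) + C(22,4) + C(22,5) + C(22,6) + C(22,7) + C(22,8) + C(22,9) + 1
     = 1 + 22 + 231 + 1540 + 7315 + 26334 + 74613 + 170544 + 319770 + 497420 + 1
     = 1097791.

1097791


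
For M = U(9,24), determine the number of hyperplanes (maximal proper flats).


Hyperplanes of U(9,24) are flats of rank 8.
In a uniform matroid, these are exactly the (8)-element subsets.
Count = C(24,8) = 24! / (8! * 16!) = 735471.

735471


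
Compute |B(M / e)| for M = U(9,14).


Contracting e from U(9,14) gives U(8,13).
Bases of U(8,13) = C(13,8) = 13! / (8! * 5!) = 1287.

1287


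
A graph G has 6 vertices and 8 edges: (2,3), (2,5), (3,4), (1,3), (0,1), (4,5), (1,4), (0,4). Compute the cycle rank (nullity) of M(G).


Cycle rank (nullity) = |E| - r(M) = |E| - (|V| - c).
|E| = 8, |V| = 6, c = 1.
Nullity = 8 - (6 - 1) = 8 - 5 = 3.

3


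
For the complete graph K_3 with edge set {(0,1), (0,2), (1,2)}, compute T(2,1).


T(K_3; x,y) = x^2 + x + y.
T(2,1) = 4 + 2 + 1 = 7.

7


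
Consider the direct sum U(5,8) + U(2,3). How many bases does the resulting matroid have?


Bases of a direct sum M1 + M2: |B| = |B(M1)| * |B(M2)|.
|B(U(5,8))| = C(8,5) = 56.
|B(U(2,3))| = C(3,2) = 3.
Total bases = 56 * 3 = 168.

168


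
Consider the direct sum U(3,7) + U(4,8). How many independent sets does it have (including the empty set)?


For a direct sum, |I(M1+M2)| = |I(M1)| * |I(M2)|.
|I(U(3,7))| = sum C(7,k) for k=0..3 = 64.
|I(U(4,8))| = sum C(8,k) for k=0..4 = 163.
Total = 64 * 163 = 10432.

10432


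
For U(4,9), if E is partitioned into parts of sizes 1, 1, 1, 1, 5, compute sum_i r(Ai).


r(Ai) = min(|Ai|, 4) for each part.
Sum = min(1,4) + min(1,4) + min(1,4) + min(1,4) + min(5,4)
    = 1 + 1 + 1 + 1 + 4
    = 8.

8


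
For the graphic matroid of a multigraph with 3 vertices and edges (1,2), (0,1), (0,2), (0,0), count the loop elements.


In a graphic matroid, a loop is a self-loop edge (u,u) with rank 0.
Examining all 4 edges for self-loops...
Self-loops found: (0,0)
Number of loops = 1.

1


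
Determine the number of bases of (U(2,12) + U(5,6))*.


(M1+M2)* = M1* + M2*.
M1* = U(10,12), bases: C(12,10) = 66.
M2* = U(1,6), bases: C(6,1) = 6.
|B(M*)| = 66 * 6 = 396.

396


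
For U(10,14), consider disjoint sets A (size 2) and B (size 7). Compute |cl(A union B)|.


|A union B| = 2 + 7 = 9 (disjoint).
In U(10,14), cl(S) = S if |S| < 10, else cl(S) = E.
Since 9 < 10, cl(A union B) = A union B.
|cl(A union B)| = 9.

9


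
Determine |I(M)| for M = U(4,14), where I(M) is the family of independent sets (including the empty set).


Independent sets of U(4,14) are all subsets of size <= 4.
Count = C(14,0) + C(14,1) + C(14,2) + C(14,3) + C(14,4)
     = 1 + 14 + 91 + 364 + 1001
     = 1471.

1471


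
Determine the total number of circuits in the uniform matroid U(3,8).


In U(3,8), circuits are the (4)-element subsets.
Any set of 4 elements is dependent, and removing any one element gives
an independent set of size 3, so it is a minimal dependent set.
Number of circuits = (8 choose 4) = 70.

70


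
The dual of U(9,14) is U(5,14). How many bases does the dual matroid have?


The dual of U(r,n) is U(n-r, n) = U(5,14).
Bases of U(5,14) are all (5)-element subsets.
|B(M*)| = (14 choose 5) = 2002.

2002


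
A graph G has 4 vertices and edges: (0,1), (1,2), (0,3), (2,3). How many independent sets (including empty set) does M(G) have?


An independent set in a graphic matroid is an acyclic edge subset.
G has 4 vertices and 4 edges.
Enumerate all 2^4 = 16 subsets, checking for acyclicity.
Total independent sets = 15.

15


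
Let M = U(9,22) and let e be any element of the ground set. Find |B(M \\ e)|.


Deleting e from U(9,22) gives U(9,21) since n > r.
Bases of U(9,21) = (21 choose 9) = 293930.

293930


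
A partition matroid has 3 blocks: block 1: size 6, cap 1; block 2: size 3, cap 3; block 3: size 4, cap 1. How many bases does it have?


A basis picks exactly ci elements from block i.
Number of bases = product of C(|Si|, ci).
= C(6,1) * C(3,3) * C(4,1)
= 6 * 1 * 4
= 24.

24


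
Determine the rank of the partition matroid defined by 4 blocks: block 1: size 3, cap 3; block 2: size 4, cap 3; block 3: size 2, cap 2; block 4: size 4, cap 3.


Rank of a partition matroid = sum of min(|Si|, ci) for each block.
= min(3,3) + min(4,3) + min(2,2) + min(4,3)
= 3 + 3 + 2 + 3
= 11.

11


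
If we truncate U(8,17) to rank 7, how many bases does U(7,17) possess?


Truncating U(8,17) to rank 7 gives U(7,17).
Bases of U(7,17) are all 7-element subsets of 17 elements.
Number of bases = (17 choose 7) = 19448.

19448


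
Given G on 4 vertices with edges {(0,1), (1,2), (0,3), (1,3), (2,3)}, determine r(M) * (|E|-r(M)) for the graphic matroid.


r(M) = |V| - c = 4 - 1 = 3.
nullity = |E| - r(M) = 5 - 3 = 2.
Product = 3 * 2 = 6.

6


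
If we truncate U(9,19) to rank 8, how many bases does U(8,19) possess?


Truncating U(9,19) to rank 8 gives U(8,19).
Bases of U(8,19) are all 8-element subsets of 19 elements.
Number of bases = (19 choose 8) = 75582.

75582
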